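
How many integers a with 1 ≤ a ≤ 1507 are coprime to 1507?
1360

The number of a ∈ {1, ..., 1507} with gcd(a, 1507) = 1 is by definition Euler's totient φ(1507). φ is multiplicative, with φ(p^e) = p^e − p^(e−1). Factorise 1507 = 11 · 137. Then
  φ(1507) = (11 − 1) · (137 − 1) = 10 · 136 = 1360.
So there are 1360 such integers.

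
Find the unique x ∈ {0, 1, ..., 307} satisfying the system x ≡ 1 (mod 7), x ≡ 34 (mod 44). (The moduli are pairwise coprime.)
The moduli 7, 44 are pairwise coprime, so by the CRT there is a unique solution mod 7·44 = 308.
Solve by successive substitution. Start with x ≡ 1 (mod 7).
  Combine with x ≡ 34 (mod 44): write x = 1 + 7·t and require 1 + 7·t ≡ 34 (mod 44), i.e. 7·t ≡ 34 − 1 ≡ 33 (mod 44). Since 7^(−1) ≡ 19 (mod 44), t ≡ 19·33 ≡ 11 (mod 44). So x ≡ 1 + 7·11 = 78 (mod 308).
Unique solution in [0, 308): x = 78.

Final answer: x ≡ 78 (mod 308); the representative in [0, 308) is 78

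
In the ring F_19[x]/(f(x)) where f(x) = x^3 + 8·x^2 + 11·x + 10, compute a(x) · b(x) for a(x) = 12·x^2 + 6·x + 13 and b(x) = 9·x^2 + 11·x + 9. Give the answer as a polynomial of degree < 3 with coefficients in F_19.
a · b ≡ 5·x^2 + x (mod f(x))

Multiply as integer polynomials: a · b = 108·x^4 + 186·x^3 + 291·x^2 + 197·x + 117. Reducing coefficients mod 19: a · b ≡ 13·x^4 + 15·x^3 + 6·x^2 + 7·x + 3. Now divide by f(x) = x^3 + 8·x^2 + 11·x + 10 in F_19[x], eliminating the leading term at each step:
  leading term 13·x^4: subtract (13·x)·f(x) = 13·x^4 + 9·x^3 + 10·x^2 + 16·x, leaving 6·x^3 + 15·x^2 + 10·x + 3 (coefficients mod 19)
  leading term 6·x^3: subtract (6)·f(x) = 6·x^3 + 10·x^2 + 9·x + 3, leaving 5·x^2 + x (coefficients mod 19)
The degree is now < 3, so this is the remainder. Hence a · b ≡ 5·x^2 + x in F_19[x]/(f).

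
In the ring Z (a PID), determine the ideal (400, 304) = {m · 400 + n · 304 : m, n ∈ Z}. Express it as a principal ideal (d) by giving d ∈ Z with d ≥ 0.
In the PID Z, (a, b) is generated by gcd(a, b). Compute gcd(400, 304) with the extended Euclidean algorithm, tracking rows (r, s, t) with s·400 + t·304 = r:
  row A: (400, 1, 0)   [1·400 + 0·304 = 400]
  row B: (304, 0, 1)   [0·400 + 1·304 = 304]
  400 = 1·304 + 96   → row C = row A − 1·row B = (96, 1, −1)   [check: 1·400 − 1·304 = 96]
  304 = 3·96 + 16   → row D = row B − 3·row C = (16, −3, 4)   [check: −3·400 + 4·304 = 16]
  96 = 6·16 + 0   → remainder 0, stop. gcd = 16 (last nonzero row D).
So gcd(400, 304) = 16, with Bézout identity −3·400 + 4·304 = 16. Containment (⊇): the Bézout identity exhibits 16 as an element of (400, 304), giving (16) ⊆ (400, 304). Containment (⊆): since 16 | 400 and 16 | 304 (400 = 16·25, 304 = 16·19), every Z-linear combination of 400 and 304 is divisible by 16, so (400, 304) ⊆ (16). Therefore (400, 304) = (16), d = 16.

Final answer: (400, 304) = (16); d = 16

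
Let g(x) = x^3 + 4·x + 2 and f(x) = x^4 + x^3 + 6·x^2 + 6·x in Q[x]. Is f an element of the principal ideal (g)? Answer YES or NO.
In Q[x] the ideal (g) consists of all multiples of g, so f ∈ (g) iff g | f, i.e. iff the remainder of f on division by g is 0. Divide f by g (g is monic, so eliminate the leading term of the running remainder at each step):
  leading term x^4: subtract (x)·g(x) = x^4 + 4·x^2 + 2·x, leaving x^3 + 2·x^2 + 4·x
  leading term x^3: subtract (1)·g(x) = x^3 + 4·x + 2, leaving 2·x^2 - 2
The remainder r(x) = 2·x^2 - 2 ≠ 0 (and deg r < deg g), so g ∤ f, i.e. f ∉ (g).

Final answer: NO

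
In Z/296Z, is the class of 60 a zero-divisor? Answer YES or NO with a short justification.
YES

gcd(60, 296) = 4 > 1, so 60 is not a unit in Z/296Z. In Z/nZ every nonzero non-unit is a zero-divisor: explicitly, take b = 296/gcd = 74 ≠ 0 (mod 296); then 60·74 = 4440 = 15·296, i.e. 60·74 ≡ 0 (mod 296). So 60 is a zero-divisor.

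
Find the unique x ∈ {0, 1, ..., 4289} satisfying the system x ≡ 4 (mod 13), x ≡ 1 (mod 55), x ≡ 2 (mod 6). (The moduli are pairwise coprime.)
The moduli 13, 55, 6 are pairwise coprime, so by the CRT there is a unique solution mod 13·55·6 = 4290.
Solve by successive substitution. Start with x ≡ 4 (mod 13).
  Combine with x ≡ 1 (mod 55): write x = 4 + 13·t and require 4 + 13·t ≡ 1 (mod 55), i.e. 13·t ≡ 1 − 4 ≡ 52 (mod 55). Since 13^(−1) ≡ 17 (mod 55), t ≡ 17·52 ≡ 4 (mod 55). So x ≡ 4 + 13·4 = 56 (mod 715).
  Combine with x ≡ 2 (mod 6): write x = 56 + 715·t and require 56 + 715·t ≡ 2 (mod 6), i.e. 715·t ≡ 2 − 56 ≡ 0 (mod 6). Since 715^(−1) ≡ 1 (mod 6) (715 ≡ 1 (mod 6)), t ≡ 1·0 ≡ 0 (mod 6). So x ≡ 56 + 715·0 = 56 (mod 4290).
Unique solution in [0, 4290): x = 56.

Final answer: x ≡ 56 (mod 4290); the representative in [0, 4290) is 56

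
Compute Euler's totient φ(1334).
φ(1334) = 616

φ is multiplicative, with φ(p^e) = p^e − p^(e−1). Factorise 1334 = 2 · 23 · 29. Then
  φ(1334) = (2 − 1) · (23 − 1) · (29 − 1) = 1 · 22 · 28 = 616.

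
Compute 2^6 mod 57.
Use repeated squaring. Binary(6) = 110. Walk through the bits of the exponent 6 left-to-right: at each bit after the leading one, square the running value, then multiply by 2 if the bit is 1 (always reducing mod 57):
  bit 1 = 1 (leading): start with 2.
  bit 2 = 1: square 2^2 = 4; bit is 1, so multiply 4·2 = 8 (mod 57).
  bit 3 = 0: square 8^2 = 64 ≡ 7 (mod 57).
Final value: 2^6 ≡ 7 (mod 57).

Final answer: 7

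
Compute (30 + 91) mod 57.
7

Reduce the summands first: 91 ≡ 34 (mod 57), so 30 + 91 ≡ 30 + 34 (mod 57). 30 + 34 = 64; 64 = 1·57 + 7, so (30 + 91) mod 57 = 7.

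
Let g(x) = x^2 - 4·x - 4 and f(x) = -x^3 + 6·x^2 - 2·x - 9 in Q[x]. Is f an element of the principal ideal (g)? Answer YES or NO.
In Q[x] the ideal (g) consists of all multiples of g, so f ∈ (g) iff g | f, i.e. iff the remainder of f on division by g is 0. Divide f by g (g is monic, so eliminate the leading term of the running remainder at each step):
  leading term -x^3: subtract (-x)·g(x) = -x^3 + 4·x^2 + 4·x, leaving 2·x^2 - 6·x - 9
  leading term 2·x^2: subtract (2)·g(x) = 2·x^2 - 8·x - 8, leaving 2·x - 1
The remainder r(x) = 2·x - 1 ≠ 0 (and deg r < deg g), so g ∤ f, i.e. f ∉ (g).

Final answer: NO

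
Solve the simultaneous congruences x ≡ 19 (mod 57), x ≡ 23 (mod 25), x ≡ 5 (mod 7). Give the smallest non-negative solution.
The moduli 57, 25, 7 are pairwise coprime, so by the CRT there is a unique solution mod 57·25·7 = 9975.
Solve by successive substitution. Start with x ≡ 19 (mod 57).
  Combine with x ≡ 23 (mod 25): write x = 19 + 57·t and require 19 + 57·t ≡ 23 (mod 25), i.e. 57·t ≡ 23 − 19 ≡ 4 (mod 25). Since 57^(−1) ≡ 18 (mod 25) (57 ≡ 7 (mod 25)), t ≡ 18·4 ≡ 22 (mod 25). So x ≡ 19 + 57·22 = 1273 (mod 1425).
  Combine with x ≡ 5 (mod 7): write x = 1273 + 1425·t and require 1273 + 1425·t ≡ 5 (mod 7), i.e. 1425·t ≡ 5 − 1273 ≡ 6 (mod 7). Since 1425^(−1) ≡ 2 (mod 7) (1425 ≡ 4 (mod 7)), t ≡ 2·6 ≡ 5 (mod 7). So x ≡ 1273 + 1425·5 = 8398 (mod 9975).
Unique solution in [0, 9975): x = 8398.

Final answer: x ≡ 8398 (mod 9975); the representative in [0, 9975) is 8398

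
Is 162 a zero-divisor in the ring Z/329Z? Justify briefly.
NO

gcd(162, 329) = 1, so 162 is a unit in Z/329Z (it has a multiplicative inverse). A unit cannot be a zero-divisor: if 162·b ≡ 0 then multiplying both sides by 162^(−1) gives b ≡ 0. So 162 is not a zero-divisor.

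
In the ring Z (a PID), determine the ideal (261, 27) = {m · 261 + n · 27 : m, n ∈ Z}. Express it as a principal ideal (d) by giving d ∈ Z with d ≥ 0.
In the PID Z, (a, b) is generated by gcd(a, b). Compute gcd(261, 27) with the extended Euclidean algorithm, tracking rows (r, s, t) with s·261 + t·27 = r:
  row A: (261, 1, 0)   [1·261 + 0·27 = 261]
  row B: (27, 0, 1)   [0·261 + 1·27 = 27]
  261 = 9·27 + 18   → row C = row A − 9·row B = (18, 1, −9)   [check: 1·261 − 9·27 = 18]
  27 = 1·18 + 9   → row D = row B − 1·row C = (9, −1, 10)   [check: −1·261 + 10·27 = 9]
  18 = 2·9 + 0   → remainder 0, stop. gcd = 9 (last nonzero row D).
So gcd(261, 27) = 9, with Bézout identity −1·261 + 10·27 = 9. Containment (⊇): the Bézout identity exhibits 9 as an element of (261, 27), giving (9) ⊆ (261, 27). Containment (⊆): since 9 | 261 and 9 | 27 (261 = 9·29, 27 = 9·3), every Z-linear combination of 261 and 27 is divisible by 9, so (261, 27) ⊆ (9). Therefore (261, 27) = (9), d = 9.

Final answer: (261, 27) = (9); d = 9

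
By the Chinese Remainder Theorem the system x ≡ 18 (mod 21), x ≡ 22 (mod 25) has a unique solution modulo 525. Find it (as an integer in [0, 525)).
x ≡ 522 (mod 525); the representative in [0, 525) is 522

The moduli 21, 25 are pairwise coprime, so by the CRT there is a unique solution mod 21·25 = 525.
Solve by successive substitution. Start with x ≡ 18 (mod 21).
  Combine with x ≡ 22 (mod 25): write x = 18 + 21·t and require 18 + 21·t ≡ 22 (mod 25), i.e. 21·t ≡ 22 − 18 ≡ 4 (mod 25). Since 21^(−1) ≡ 6 (mod 25), t ≡ 6·4 ≡ 24 (mod 25). So x ≡ 18 + 21·24 = 522 (mod 525).
Unique solution in [0, 525): x = 522.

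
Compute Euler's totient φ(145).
φ(145) = 112

φ is multiplicative, with φ(p^e) = p^e − p^(e−1). Factorise 145 = 5 · 29. Then
  φ(145) = (5 − 1) · (29 − 1) = 4 · 28 = 112.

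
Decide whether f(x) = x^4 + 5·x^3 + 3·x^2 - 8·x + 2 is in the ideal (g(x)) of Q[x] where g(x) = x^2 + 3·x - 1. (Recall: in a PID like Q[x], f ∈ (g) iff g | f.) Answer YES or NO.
YES

In Q[x] the ideal (g) consists of all multiples of g, so f ∈ (g) iff g | f, i.e. iff the remainder of f on division by g is 0. Divide f by g (g is monic, so eliminate the leading term of the running remainder at each step):
  leading term x^4: subtract (x^2)·g(x) = x^4 + 3·x^3 - x^2, leaving 2·x^3 + 4·x^2 - 8·x + 2
  leading term 2·x^3: subtract (2·x)·g(x) = 2·x^3 + 6·x^2 - 2·x, leaving -2·x^2 - 6·x + 2
  leading term -2·x^2: subtract (-2)·g(x) = -2·x^2 - 6·x + 2, leaving 0
The remainder is 0, so f(x) = g(x) · h(x) with h(x) = x^2 + 2·x - 2. Hence g | f, i.e. f ∈ (g).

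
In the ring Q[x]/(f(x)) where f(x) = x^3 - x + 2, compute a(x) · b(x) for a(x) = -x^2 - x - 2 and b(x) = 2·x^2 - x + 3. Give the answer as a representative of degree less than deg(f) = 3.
a · b ≡ -8·x^2 + 2·x - 4 (mod f(x))

First multiply in Q[x] without reducing: a · b = -2·x^4 - x^3 - 6·x^2 - x - 6. Now divide by f(x) = x^3 - x + 2, eliminating the leading term at each step:
  leading term -2·x^4: subtract (-2·x)·f(x) = -2·x^4 + 2·x^2 - 4·x, leaving -x^3 - 8·x^2 + 3·x - 6
  leading term -x^3: subtract (-1)·f(x) = -x^3 + x - 2, leaving -8·x^2 + 2·x - 4
The degree is now < 3, so this is the remainder. Hence a · b ≡ -8·x^2 + 2·x - 4 in Q[x]/(f).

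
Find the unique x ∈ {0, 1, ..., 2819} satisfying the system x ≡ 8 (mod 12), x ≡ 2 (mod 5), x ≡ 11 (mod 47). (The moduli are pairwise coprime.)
x ≡ 152 (mod 2820); the representative in [0, 2820) is 152

The moduli 12, 5, 47 are pairwise coprime, so by the CRT there is a unique solution mod 12·5·47 = 2820.
Solve by successive substitution. Start with x ≡ 8 (mod 12).
  Combine with x ≡ 2 (mod 5): write x = 8 + 12·t and require 8 + 12·t ≡ 2 (mod 5), i.e. 12·t ≡ 2 − 8 ≡ 4 (mod 5). Since 12^(−1) ≡ 3 (mod 5) (12 ≡ 2 (mod 5)), t ≡ 3·4 ≡ 2 (mod 5). So x ≡ 8 + 12·2 = 32 (mod 60).
  Combine with x ≡ 11 (mod 47): write x = 32 + 60·t and require 32 + 60·t ≡ 11 (mod 47), i.e. 60·t ≡ 11 − 32 ≡ 26 (mod 47). Since 60^(−1) ≡ 29 (mod 47) (60 ≡ 13 (mod 47)), t ≡ 29·26 ≡ 2 (mod 47). So x ≡ 32 + 60·2 = 152 (mod 2820).
Unique solution in [0, 2820): x = 152.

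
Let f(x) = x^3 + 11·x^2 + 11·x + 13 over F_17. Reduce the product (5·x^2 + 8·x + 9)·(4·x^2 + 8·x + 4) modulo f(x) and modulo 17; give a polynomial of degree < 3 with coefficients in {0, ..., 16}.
Multiply as integer polynomials: a · b = 20·x^4 + 72·x^3 + 120·x^2 + 104·x + 36. Reducing coefficients mod 17: a · b ≡ 3·x^4 + 4·x^3 + x^2 + 2·x + 2. Now divide by f(x) = x^3 + 11·x^2 + 11·x + 13 in F_17[x], eliminating the leading term at each step:
  leading term 3·x^4: subtract (3·x)·f(x) = 3·x^4 + 16·x^3 + 16·x^2 + 5·x, leaving 5·x^3 + 2·x^2 + 14·x + 2 (coefficients mod 17)
  leading term 5·x^3: subtract (5)·f(x) = 5·x^3 + 4·x^2 + 4·x + 14, leaving 15·x^2 + 10·x + 5 (coefficients mod 17)
The degree is now < 3, so this is the remainder. Hence a · b ≡ 15·x^2 + 10·x + 5 in F_17[x]/(f).

Final answer: a · b ≡ 15·x^2 + 10·x + 5 (mod f(x))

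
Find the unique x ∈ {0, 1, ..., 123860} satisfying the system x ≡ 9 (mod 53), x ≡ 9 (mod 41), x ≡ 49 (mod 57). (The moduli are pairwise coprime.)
x ≡ 47815 (mod 123861); the representative in [0, 123861) is 47815

The moduli 53, 41, 57 are pairwise coprime, so by the CRT there is a unique solution mod 53·41·57 = 123861.
Solve by successive substitution. Start with x ≡ 9 (mod 53).
  Combine with x ≡ 9 (mod 41): write x = 9 + 53·t and require 9 + 53·t ≡ 9 (mod 41), i.e. 53·t ≡ 9 − 9 ≡ 0 (mod 41). Since 53^(−1) ≡ 24 (mod 41) (53 ≡ 12 (mod 41)), t ≡ 24·0 ≡ 0 (mod 41). So x ≡ 9 + 53·0 = 9 (mod 2173).
  Combine with x ≡ 49 (mod 57): write x = 9 + 2173·t and require 9 + 2173·t ≡ 49 (mod 57), i.e. 2173·t ≡ 49 − 9 ≡ 40 (mod 57). Since 2173^(−1) ≡ 49 (mod 57) (2173 ≡ 7 (mod 57)), t ≡ 49·40 ≡ 22 (mod 57). So x ≡ 9 + 2173·22 = 47815 (mod 123861).
Unique solution in [0, 123861): x = 47815.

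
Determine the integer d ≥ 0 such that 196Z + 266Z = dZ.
(196, 266) = (14); d = 14

In the PID Z, (a, b) is generated by gcd(a, b). Compute gcd(266, 196) with the extended Euclidean algorithm, tracking rows (r, s, t) with s·266 + t·196 = r:
  row A: (266, 1, 0)   [1·266 + 0·196 = 266]
  row B: (196, 0, 1)   [0·266 + 1·196 = 196]
  266 = 1·196 + 70   → row C = row A − 1·row B = (70, 1, −1)   [check: 1·266 − 1·196 = 70]
  196 = 2·70 + 56   → row D = row B − 2·row C = (56, −2, 3)   [check: −2·266 + 3·196 = 56]
  70 = 1·56 + 14   → row E = row C − 1·row D = (14, 3, −4)   [check: 3·266 − 4·196 = 14]
  56 = 4·14 + 0   → remainder 0, stop. gcd = 14 (last nonzero row E).
So gcd(196, 266) = 14, with Bézout identity 3·266 − 4·196 = 14. Containment (⊇): the Bézout identity exhibits 14 as an element of (196, 266), giving (14) ⊆ (196, 266). Containment (⊆): since 14 | 196 and 14 | 266 (196 = 14·14, 266 = 14·19), every Z-linear combination of 196 and 266 is divisible by 14, so (196, 266) ⊆ (14). Therefore (196, 266) = (14), d = 14.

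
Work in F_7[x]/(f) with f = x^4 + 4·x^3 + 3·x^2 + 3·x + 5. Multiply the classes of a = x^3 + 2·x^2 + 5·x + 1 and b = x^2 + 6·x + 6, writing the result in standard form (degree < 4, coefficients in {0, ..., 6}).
Multiply as integer polynomials: a · b = x^5 + 8·x^4 + 23·x^3 + 43·x^2 + 36·x + 6. Reducing coefficients mod 7: a · b ≡ x^5 + x^4 + 2·x^3 + x^2 + x + 6. Now divide by f(x) = x^4 + 4·x^3 + 3·x^2 + 3·x + 5 in F_7[x], eliminating the leading term at each step:
  leading term x^5: subtract (x)·f(x) = x^5 + 4·x^4 + 3·x^3 + 3·x^2 + 5·x, leaving 4·x^4 + 6·x^3 + 5·x^2 + 3·x + 6 (coefficients mod 7)
  leading term 4·x^4: subtract (4)·f(x) = 4·x^4 + 2·x^3 + 5·x^2 + 5·x + 6, leaving 4·x^3 + 5·x (coefficients mod 7)
The degree is now < 4, so this is the remainder. Hence a · b ≡ 4·x^3 + 5·x in F_7[x]/(f).

Final answer: a · b ≡ 4·x^3 + 5·x (mod f(x))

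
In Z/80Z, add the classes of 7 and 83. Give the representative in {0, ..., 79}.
10

Reduce the summands first: 83 ≡ 3 (mod 80), so 7 + 83 ≡ 7 + 3 (mod 80). 7 + 3 = 10; 10 = 0·80 + 10, so (7 + 83) mod 80 = 10.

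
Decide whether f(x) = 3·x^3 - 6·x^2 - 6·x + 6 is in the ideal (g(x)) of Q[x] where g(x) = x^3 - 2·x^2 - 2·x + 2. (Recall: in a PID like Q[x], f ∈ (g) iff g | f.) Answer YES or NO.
In Q[x] the ideal (g) consists of all multiples of g, so f ∈ (g) iff g | f, i.e. iff the remainder of f on division by g is 0. Divide f by g (g is monic, so eliminate the leading term of the running remainder at each step):
  leading term 3·x^3: subtract (3)·g(x) = 3·x^3 - 6·x^2 - 6·x + 6, leaving 0
The remainder is 0, so f(x) = g(x) · h(x) with h(x) = 3. Hence g | f, i.e. f ∈ (g).

Final answer: YES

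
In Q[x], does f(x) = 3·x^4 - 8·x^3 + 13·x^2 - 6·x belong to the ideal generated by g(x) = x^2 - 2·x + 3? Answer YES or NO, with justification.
In Q[x] the ideal (g) consists of all multiples of g, so f ∈ (g) iff g | f, i.e. iff the remainder of f on division by g is 0. Divide f by g (g is monic, so eliminate the leading term of the running remainder at each step):
  leading term 3·x^4: subtract (3·x^2)·g(x) = 3·x^4 - 6·x^3 + 9·x^2, leaving -2·x^3 + 4·x^2 - 6·x
  leading term -2·x^3: subtract (-2·x)·g(x) = -2·x^3 + 4·x^2 - 6·x, leaving 0
The remainder is 0, so f(x) = g(x) · h(x) with h(x) = 3·x^2 - 2·x. Hence g | f, i.e. f ∈ (g).

Final answer: YES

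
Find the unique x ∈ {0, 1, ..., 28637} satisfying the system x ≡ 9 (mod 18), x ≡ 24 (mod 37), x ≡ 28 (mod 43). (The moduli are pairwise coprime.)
x ≡ 28107 (mod 28638); the representative in [0, 28638) is 28107

The moduli 18, 37, 43 are pairwise coprime, so by the CRT there is a unique solution mod 18·37·43 = 28638.
Solve by successive substitution. Start with x ≡ 9 (mod 18).
  Combine with x ≡ 24 (mod 37): write x = 9 + 18·t and require 9 + 18·t ≡ 24 (mod 37), i.e. 18·t ≡ 24 − 9 ≡ 15 (mod 37). Since 18^(−1) ≡ 35 (mod 37), t ≡ 35·15 ≡ 7 (mod 37). So x ≡ 9 + 18·7 = 135 (mod 666).
  Combine with x ≡ 28 (mod 43): write x = 135 + 666·t and require 135 + 666·t ≡ 28 (mod 43), i.e. 666·t ≡ 28 − 135 ≡ 22 (mod 43). Since 666^(−1) ≡ 41 (mod 43) (666 ≡ 21 (mod 43)), t ≡ 41·22 ≡ 42 (mod 43). So x ≡ 135 + 666·42 = 28107 (mod 28638).
Unique solution in [0, 28638): x = 28107.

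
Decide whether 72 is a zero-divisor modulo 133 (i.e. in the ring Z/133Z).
NO

gcd(72, 133) = 1, so 72 is a unit in Z/133Z (it has a multiplicative inverse). A unit cannot be a zero-divisor: if 72·b ≡ 0 then multiplying both sides by 72^(−1) gives b ≡ 0. So 72 is not a zero-divisor.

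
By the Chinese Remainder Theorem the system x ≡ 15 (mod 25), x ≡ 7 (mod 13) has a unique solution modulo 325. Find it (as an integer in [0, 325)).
x ≡ 215 (mod 325); the representative in [0, 325) is 215

The moduli 25, 13 are pairwise coprime, so by the CRT there is a unique solution mod 25·13 = 325.
Solve by successive substitution. Start with x ≡ 15 (mod 25).
  Combine with x ≡ 7 (mod 13): write x = 15 + 25·t and require 15 + 25·t ≡ 7 (mod 13), i.e. 25·t ≡ 7 − 15 ≡ 5 (mod 13). Since 25^(−1) ≡ 12 (mod 13) (25 ≡ 12 (mod 13)), t ≡ 12·5 ≡ 8 (mod 13). So x ≡ 15 + 25·8 = 215 (mod 325).
Unique solution in [0, 325): x = 215.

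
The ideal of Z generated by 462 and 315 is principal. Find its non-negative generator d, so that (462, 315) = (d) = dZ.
In the PID Z, (a, b) is generated by gcd(a, b). Compute gcd(462, 315) with the extended Euclidean algorithm, tracking rows (r, s, t) with s·462 + t·315 = r:
  row A: (462, 1, 0)   [1·462 + 0·315 = 462]
  row B: (315, 0, 1)   [0·462 + 1·315 = 315]
  462 = 1·315 + 147   → row C = row A − 1·row B = (147, 1, −1)   [check: 1·462 − 1·315 = 147]
  315 = 2·147 + 21   → row D = row B − 2·row C = (21, −2, 3)   [check: −2·462 + 3·315 = 21]
  147 = 7·21 + 0   → remainder 0, stop. gcd = 21 (last nonzero row D).
So gcd(462, 315) = 21, with Bézout identity −2·462 + 3·315 = 21. Containment (⊇): the Bézout identity exhibits 21 as an element of (462, 315), giving (21) ⊆ (462, 315). Containment (⊆): since 21 | 462 and 21 | 315 (462 = 21·22, 315 = 21·15), every Z-linear combination of 462 and 315 is divisible by 21, so (462, 315) ⊆ (21). Therefore (462, 315) = (21), d = 21.

Final answer: (462, 315) = (21); d = 21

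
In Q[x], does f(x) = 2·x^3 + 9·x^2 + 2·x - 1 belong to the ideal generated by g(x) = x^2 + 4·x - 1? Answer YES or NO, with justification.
In Q[x] the ideal (g) consists of all multiples of g, so f ∈ (g) iff g | f, i.e. iff the remainder of f on division by g is 0. Divide f by g (g is monic, so eliminate the leading term of the running remainder at each step):
  leading term 2·x^3: subtract (2·x)·g(x) = 2·x^3 + 8·x^2 - 2·x, leaving x^2 + 4·x - 1
  leading term x^2: subtract (1)·g(x) = x^2 + 4·x - 1, leaving 0
The remainder is 0, so f(x) = g(x) · h(x) with h(x) = 2·x + 1. Hence g | f, i.e. f ∈ (g).

Final answer: YES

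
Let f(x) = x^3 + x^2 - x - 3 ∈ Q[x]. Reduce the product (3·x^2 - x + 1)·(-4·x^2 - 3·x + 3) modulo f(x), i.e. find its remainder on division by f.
First multiply in Q[x] without reducing: a · b = -12·x^4 - 5·x^3 + 8·x^2 - 6·x + 3. Now divide by f(x) = x^3 + x^2 - x - 3, eliminating the leading term at each step:
  leading term -12·x^4: subtract (-12·x)·f(x) = -12·x^4 - 12·x^3 + 12·x^2 + 36·x, leaving 7·x^3 - 4·x^2 - 42·x + 3
  leading term 7·x^3: subtract (7)·f(x) = 7·x^3 + 7·x^2 - 7·x - 21, leaving -11·x^2 - 35·x + 24
The degree is now < 3, so this is the remainder. Hence a · b ≡ -11·x^2 - 35·x + 24 in Q[x]/(f).

Final answer: a · b ≡ -11·x^2 - 35·x + 24 (mod f(x))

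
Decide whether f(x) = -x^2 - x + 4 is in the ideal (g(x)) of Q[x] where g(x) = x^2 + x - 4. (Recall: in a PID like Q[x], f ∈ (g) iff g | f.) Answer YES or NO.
In Q[x] the ideal (g) consists of all multiples of g, so f ∈ (g) iff g | f, i.e. iff the remainder of f on division by g is 0. Divide f by g (g is monic, so eliminate the leading term of the running remainder at each step):
  leading term -x^2: subtract (-1)·g(x) = -x^2 - x + 4, leaving 0
The remainder is 0, so f(x) = g(x) · h(x) with h(x) = -1. Hence g | f, i.e. f ∈ (g).

Final answer: YES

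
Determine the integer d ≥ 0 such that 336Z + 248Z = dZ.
In the PID Z, (a, b) is generated by gcd(a, b). Compute gcd(336, 248) with the extended Euclidean algorithm, tracking rows (r, s, t) with s·336 + t·248 = r:
  row A: (336, 1, 0)   [1·336 + 0·248 = 336]
  row B: (248, 0, 1)   [0·336 + 1·248 = 248]
  336 = 1·248 + 88   → row C = row A − 1·row B = (88, 1, −1)   [check: 1·336 − 1·248 = 88]
  248 = 2·88 + 72   → row D = row B − 2·row C = (72, −2, 3)   [check: −2·336 + 3·248 = 72]
  88 = 1·72 + 16   → row E = row C − 1·row D = (16, 3, −4)   [check: 3·336 − 4·248 = 16]
  72 = 4·16 + 8   → row F = row D − 4·row E = (8, −14, 19)   [check: −14·336 + 19·248 = 8]
  16 = 2·8 + 0   → remainder 0, stop. gcd = 8 (last nonzero row F).
So gcd(336, 248) = 8, with Bézout identity −14·336 + 19·248 = 8. Containment (⊇): the Bézout identity exhibits 8 as an element of (336, 248), giving (8) ⊆ (336, 248). Containment (⊆): since 8 | 336 and 8 | 248 (336 = 8·42, 248 = 8·31), every Z-linear combination of 336 and 248 is divisible by 8, so (336, 248) ⊆ (8). Therefore (336, 248) = (8), d = 8.

Final answer: (336, 248) = (8); d = 8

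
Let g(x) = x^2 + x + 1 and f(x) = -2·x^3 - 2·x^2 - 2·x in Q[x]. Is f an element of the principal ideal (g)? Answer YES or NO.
YES

In Q[x] the ideal (g) consists of all multiples of g, so f ∈ (g) iff g | f, i.e. iff the remainder of f on division by g is 0. Divide f by g (g is monic, so eliminate the leading term of the running remainder at each step):
  leading term -2·x^3: subtract (-2·x)·g(x) = -2·x^3 - 2·x^2 - 2·x, leaving 0
The remainder is 0, so f(x) = g(x) · h(x) with h(x) = -2·x. Hence g | f, i.e. f ∈ (g).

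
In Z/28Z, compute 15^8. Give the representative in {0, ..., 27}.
1

Use repeated squaring. Binary(8) = 1000. Walk through the bits of the exponent 8 left-to-right: at each bit after the leading one, square the running value, then multiply by 15 if the bit is 1 (always reducing mod 28):
  bit 1 = 1 (leading): start with 15.
  bit 2 = 0: square 15^2 = 225 ≡ 1 (mod 28).
  bit 3 = 0: square 1^2 = 1 (mod 28).
  bit 4 = 0: square 1^2 = 1 (mod 28).
Final value: 15^8 ≡ 1 (mod 28).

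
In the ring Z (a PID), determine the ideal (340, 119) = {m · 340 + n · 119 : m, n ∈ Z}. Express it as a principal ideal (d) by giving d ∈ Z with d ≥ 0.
In the PID Z, (a, b) is generated by gcd(a, b). Compute gcd(340, 119) with the extended Euclidean algorithm, tracking rows (r, s, t) with s·340 + t·119 = r:
  row A: (340, 1, 0)   [1·340 + 0·119 = 340]
  row B: (119, 0, 1)   [0·340 + 1·119 = 119]
  340 = 2·119 + 102   → row C = row A − 2·row B = (102, 1, −2)   [check: 1·340 − 2·119 = 102]
  119 = 1·102 + 17   → row D = row B − 1·row C = (17, −1, 3)   [check: −1·340 + 3·119 = 17]
  102 = 6·17 + 0   → remainder 0, stop. gcd = 17 (last nonzero row D).
So gcd(340, 119) = 17, with Bézout identity −1·340 + 3·119 = 17. Containment (⊇): the Bézout identity exhibits 17 as an element of (340, 119), giving (17) ⊆ (340, 119). Containment (⊆): since 17 | 340 and 17 | 119 (340 = 17·20, 119 = 17·7), every Z-linear combination of 340 and 119 is divisible by 17, so (340, 119) ⊆ (17). Therefore (340, 119) = (17), d = 17.

Final answer: (340, 119) = (17); d = 17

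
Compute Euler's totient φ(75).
φ(75) = 40

φ is multiplicative, with φ(p^e) = p^e − p^(e−1). Factorise 75 = 3 · 5^2. Then
  φ(75) = (3 − 1) · (5^2 − 5^1) = 2 · 20 = 40.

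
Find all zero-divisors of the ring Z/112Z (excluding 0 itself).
nonzero zero-divisors of Z/112Z = {2, 4, 6, 7, 8, 10, 12, 14, 16, 18, 20, 21, 22, 24, 26, 28, 30, 32, 34, 35, 36, 38, 40, 42, 44, 46, 48, 49, 50, 52, 54, 56, 58, 60, 62, 63, 64, 66, 68, 70, 72, 74, 76, 77, 78, 80, 82, 84, 86, 88, 90, 91, 92, 94, 96, 98, 100, 102, 104, 105, 106, 108, 110}

An element a ∈ Z/112Z (with a ≠ 0) is a zero-divisor iff gcd(a, 112) > 1 (because a is a unit precisely when gcd(a, n) = 1, and in Z/nZ every nonzero, non-unit element is a zero-divisor). Scan a = 1, ..., 111 and keep those with gcd(a, 112) > 1:
  gcd(2, 112) = 2, gcd(4, 112) = 4, gcd(6, 112) = 2, gcd(7, 112) = 7, gcd(8, 112) = 8, gcd(10, 112) = 2, gcd(12, 112) = 4, gcd(14, 112) = 14, gcd(16, 112) = 16, gcd(18, 112) = 2, gcd(20, 112) = 4, gcd(21, 112) = 7, gcd(22, 112) = 2, gcd(24, 112) = 8, gcd(26, 112) = 2, gcd(28, 112) = 28, gcd(30, 112) = 2, gcd(32, 112) = 16, gcd(34, 112) = 2, gcd(35, 112) = 7, gcd(36, 112) = 4, gcd(38, 112) = 2, gcd(40, 112) = 8, gcd(42, 112) = 14, gcd(44, 112) = 4, gcd(46, 112) = 2, gcd(48, 112) = 16, gcd(49, 112) = 7, gcd(50, 112) = 2, gcd(52, 112) = 4, gcd(54, 112) = 2, gcd(56, 112) = 56, gcd(58, 112) = 2, gcd(60, 112) = 4, gcd(62, 112) = 2, gcd(63, 112) = 7, gcd(64, 112) = 16, gcd(66, 112) = 2, gcd(68, 112) = 4, gcd(70, 112) = 14, gcd(72, 112) = 8, gcd(74, 112) = 2, gcd(76, 112) = 4, gcd(77, 112) = 7, gcd(78, 112) = 2, gcd(80, 112) = 16, gcd(82, 112) = 2, gcd(84, 112) = 28, gcd(86, 112) = 2, gcd(88, 112) = 8, gcd(90, 112) = 2, gcd(91, 112) = 7, gcd(92, 112) = 4, gcd(94, 112) = 2, gcd(96, 112) = 16, gcd(98, 112) = 14, gcd(100, 112) = 4, gcd(102, 112) = 2, gcd(104, 112) = 8, gcd(105, 112) = 7, gcd(106, 112) = 2, gcd(108, 112) = 4, gcd(110, 112) = 2.
All other a ∈ {1, ..., 111} have gcd(a, 112) = 1 and are units. So the nonzero zero-divisors are exactly the 63 values of a appearing in this scan.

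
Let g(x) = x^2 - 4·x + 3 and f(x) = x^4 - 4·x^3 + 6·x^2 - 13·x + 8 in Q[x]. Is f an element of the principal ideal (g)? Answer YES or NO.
NO

In Q[x] the ideal (g) consists of all multiples of g, so f ∈ (g) iff g | f, i.e. iff the remainder of f on division by g is 0. Divide f by g (g is monic, so eliminate the leading term of the running remainder at each step):
  leading term x^4: subtract (x^2)·g(x) = x^4 - 4·x^3 + 3·x^2, leaving 3·x^2 - 13·x + 8
  leading term 3·x^2: subtract (3)·g(x) = 3·x^2 - 12·x + 9, leaving -x - 1
The remainder r(x) = -x - 1 ≠ 0 (and deg r < deg g), so g ∤ f, i.e. f ∉ (g).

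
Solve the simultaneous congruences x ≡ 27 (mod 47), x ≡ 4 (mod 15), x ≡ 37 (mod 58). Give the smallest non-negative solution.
x ≡ 15349 (mod 40890); the representative in [0, 40890) is 15349

The moduli 47, 15, 58 are pairwise coprime, so by the CRT there is a unique solution mod 47·15·58 = 40890.
Solve by successive substitution. Start with x ≡ 27 (mod 47).
  Combine with x ≡ 4 (mod 15): write x = 27 + 47·t and require 27 + 47·t ≡ 4 (mod 15), i.e. 47·t ≡ 4 − 27 ≡ 7 (mod 15). Since 47^(−1) ≡ 8 (mod 15) (47 ≡ 2 (mod 15)), t ≡ 8·7 ≡ 11 (mod 15). So x ≡ 27 + 47·11 = 544 (mod 705).
  Combine with x ≡ 37 (mod 58): write x = 544 + 705·t and require 544 + 705·t ≡ 37 (mod 58), i.e. 705·t ≡ 37 − 544 ≡ 15 (mod 58). Since 705^(−1) ≡ 13 (mod 58) (705 ≡ 9 (mod 58)), t ≡ 13·15 ≡ 21 (mod 58). So x ≡ 544 + 705·21 = 15349 (mod 40890).
Unique solution in [0, 40890): x = 15349.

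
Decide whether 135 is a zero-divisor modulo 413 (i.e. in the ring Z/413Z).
gcd(135, 413) = 1, so 135 is a unit in Z/413Z (it has a multiplicative inverse). A unit cannot be a zero-divisor: if 135·b ≡ 0 then multiplying both sides by 135^(−1) gives b ≡ 0. So 135 is not a zero-divisor.

Final answer: NO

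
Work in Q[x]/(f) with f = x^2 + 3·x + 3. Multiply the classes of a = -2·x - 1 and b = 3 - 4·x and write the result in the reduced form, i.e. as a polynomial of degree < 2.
a · b ≡ -26·x - 27 (mod f(x))

First multiply in Q[x] without reducing: a · b = 8·x^2 - 2·x - 3. Now divide by f(x) = x^2 + 3·x + 3, eliminating the leading term at each step:
  leading term 8·x^2: subtract (8)·f(x) = 8·x^2 + 24·x + 24, leaving -26·x - 27
The degree is now < 2, so this is the remainder. Hence a · b ≡ -26·x - 27 in Q[x]/(f).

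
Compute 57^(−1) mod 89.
Apply the extended Euclidean algorithm to (89, 57), tracking rows (r, s, t) with s·89 + t·57 = r. Each division r_prev = q·r_cur + r_new produces the new row as (previous row) − q·(current row):
  row A: (89, 1, 0)   [1·89 + 0·57 = 89]
  row B: (57, 0, 1)   [0·89 + 1·57 = 57]
  89 = 1·57 + 32   → row C = row A − 1·row B = (32, 1, −1)   [check: 1·89 − 1·57 = 32]
  57 = 1·32 + 25   → row D = row B − 1·row C = (25, −1, 2)   [check: −1·89 + 2·57 = 25]
  32 = 1·25 + 7   → row E = row C − 1·row D = (7, 2, −3)   [check: 2·89 − 3·57 = 7]
  25 = 3·7 + 4   → row F = row D − 3·row E = (4, −7, 11)   [check: −7·89 + 11·57 = 4]
  7 = 1·4 + 3   → row G = row E − 1·row F = (3, 9, −14)   [check: 9·89 − 14·57 = 3]
  4 = 1·3 + 1   → row H = row F − 1·row G = (1, −16, 25)   [check: −16·89 + 25·57 = 1]
  3 = 3·1 + 0   → remainder 0, stop. gcd = 1 (last nonzero row H).
The gcd is 1, so 57 is invertible mod 89. The last nonzero row gives −16·89 + 25·57 = 1, so t = 25. So 57^(−1) ≡ 25 (mod 89). Verify: 57 · 25 = 1425 ≡ 1 (mod 89). ✓

Final answer: 57^(−1) ≡ 25 (mod 89)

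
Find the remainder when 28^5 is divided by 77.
21

Use repeated squaring. Binary(5) = 101. Walk through the bits of the exponent 5 left-to-right: at each bit after the leading one, square the running value, then multiply by 28 if the bit is 1 (always reducing mod 77):
  bit 1 = 1 (leading): start with 28.
  bit 2 = 0: square 28^2 = 784 ≡ 14 (mod 77).
  bit 3 = 1: square 14^2 = 196 ≡ 42; bit is 1, so multiply 42·28 = 1176 ≡ 21 (mod 77).
Final value: 28^5 ≡ 21 (mod 77).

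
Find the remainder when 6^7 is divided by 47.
4

Use repeated squaring. Binary(7) = 111. Walk through the bits of the exponent 7 left-to-right: at each bit after the leading one, square the running value, then multiply by 6 if the bit is 1 (always reducing mod 47):
  bit 1 = 1 (leading): start with 6.
  bit 2 = 1: square 6^2 = 36; bit is 1, so multiply 36·6 = 216 ≡ 28 (mod 47).
  bit 3 = 1: square 28^2 = 784 ≡ 32; bit is 1, so multiply 32·6 = 192 ≡ 4 (mod 47).
Final value: 6^7 ≡ 4 (mod 47).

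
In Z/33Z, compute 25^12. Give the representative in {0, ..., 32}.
31

Use repeated squaring. Binary(12) = 1100. Walk through the bits of the exponent 12 left-to-right: at each bit after the leading one, square the running value, then multiply by 25 if the bit is 1 (always reducing mod 33):
  bit 1 = 1 (leading): start with 25.
  bit 2 = 1: square 25^2 = 625 ≡ 31; bit is 1, so multiply 31·25 = 775 ≡ 16 (mod 33).
  bit 3 = 0: square 16^2 = 256 ≡ 25 (mod 33).
  bit 4 = 0: square 25^2 = 625 ≡ 31 (mod 33).
Final value: 25^12 ≡ 31 (mod 33).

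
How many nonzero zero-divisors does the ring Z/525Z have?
In Z/525Z each nonzero element is either a unit (gcd with 525 is 1) or a zero-divisor (gcd > 1). The number of units is φ(525): factorise 525 = 3 · 5^2 · 7, so φ(525) = (3 − 1) · (5^2 − 5^1) · (7 − 1) = 2 · 20 · 6 = 240. The nonzero elements number 525 − 1 = 524. Hence the nonzero zero-divisors number 524 − 240 = 284.

Final answer: Z/525Z has 284 nonzero zero-divisors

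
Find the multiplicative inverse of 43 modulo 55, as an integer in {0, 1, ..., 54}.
Apply the extended Euclidean algorithm to (55, 43), tracking rows (r, s, t) with s·55 + t·43 = r. Each division r_prev = q·r_cur + r_new produces the new row as (previous row) − q·(current row):
  row A: (55, 1, 0)   [1·55 + 0·43 = 55]
  row B: (43, 0, 1)   [0·55 + 1·43 = 43]
  55 = 1·43 + 12   → row C = row A − 1·row B = (12, 1, −1)   [check: 1·55 − 1·43 = 12]
  43 = 3·12 + 7   → row D = row B − 3·row C = (7, −3, 4)   [check: −3·55 + 4·43 = 7]
  12 = 1·7 + 5   → row E = row C − 1·row D = (5, 4, −5)   [check: 4·55 − 5·43 = 5]
  7 = 1·5 + 2   → row F = row D − 1·row E = (2, −7, 9)   [check: −7·55 + 9·43 = 2]
  5 = 2·2 + 1   → row G = row E − 2·row F = (1, 18, −23)   [check: 18·55 − 23·43 = 1]
  2 = 2·1 + 0   → remainder 0, stop. gcd = 1 (last nonzero row G).
The gcd is 1, so 43 is invertible mod 55. The last nonzero row gives 18·55 − 23·43 = 1, so t = −23. So 43^(−1) ≡ −23 ≡ 32 (mod 55). Verify: 43 · 32 = 1376 ≡ 1 (mod 55). ✓

Final answer: 43^(−1) ≡ 32 (mod 55)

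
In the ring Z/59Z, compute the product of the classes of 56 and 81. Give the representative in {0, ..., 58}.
52

Reduce the factors first: 81 ≡ 22 (mod 59), so 56 · 81 ≡ 56 · 22 (mod 59). 56 · 22 = 1232. Dividing by 59: 1232 = 20·59 + 52. So (56 · 81) mod 59 = 52.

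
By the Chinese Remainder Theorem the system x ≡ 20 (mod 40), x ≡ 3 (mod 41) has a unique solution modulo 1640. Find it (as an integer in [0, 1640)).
The moduli 40, 41 are pairwise coprime, so by the CRT there is a unique solution mod 40·41 = 1640.
Solve by successive substitution. Start with x ≡ 20 (mod 40).
  Combine with x ≡ 3 (mod 41): write x = 20 + 40·t and require 20 + 40·t ≡ 3 (mod 41), i.e. 40·t ≡ 3 − 20 ≡ 24 (mod 41). Since 40^(−1) ≡ 40 (mod 41), t ≡ 40·24 ≡ 17 (mod 41). So x ≡ 20 + 40·17 = 700 (mod 1640).
Unique solution in [0, 1640): x = 700.

Final answer: x ≡ 700 (mod 1640); the representative in [0, 1640) is 700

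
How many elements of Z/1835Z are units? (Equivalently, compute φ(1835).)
Z/1835Z has φ(1835) = 1464 units

An element a ∈ Z/1835Z is a unit iff gcd(a, 1835) = 1, so the number of units is φ(1835). φ is multiplicative, with φ(p^e) = p^e − p^(e−1). Factorise 1835 = 5 · 367. Then
  φ(1835) = (5 − 1) · (367 − 1) = 4 · 366 = 1464.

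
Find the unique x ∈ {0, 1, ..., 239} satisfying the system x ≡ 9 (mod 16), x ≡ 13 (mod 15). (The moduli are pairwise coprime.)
The moduli 16, 15 are pairwise coprime, so by the CRT there is a unique solution mod 16·15 = 240.
Solve by successive substitution. Start with x ≡ 9 (mod 16).
  Combine with x ≡ 13 (mod 15): write x = 9 + 16·t and require 9 + 16·t ≡ 13 (mod 15), i.e. 16·t ≡ 13 − 9 ≡ 4 (mod 15). Since 16^(−1) ≡ 1 (mod 15) (16 ≡ 1 (mod 15)), t ≡ 1·4 ≡ 4 (mod 15). So x ≡ 9 + 16·4 = 73 (mod 240).
Unique solution in [0, 240): x = 73.

Final answer: x ≡ 73 (mod 240); the representative in [0, 240) is 73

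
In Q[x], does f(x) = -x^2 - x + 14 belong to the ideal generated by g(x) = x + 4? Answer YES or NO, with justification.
NO

In Q[x] the ideal (g) consists of all multiples of g, so f ∈ (g) iff g | f, i.e. iff the remainder of f on division by g is 0. Divide f by g (g is monic, so eliminate the leading term of the running remainder at each step):
  leading term -x^2: subtract (-x)·g(x) = -x^2 - 4·x, leaving 3·x + 14
  leading term 3·x: subtract (3)·g(x) = 3·x + 12, leaving 2
The remainder r(x) = 2 ≠ 0 (and deg r < deg g), so g ∤ f, i.e. f ∉ (g).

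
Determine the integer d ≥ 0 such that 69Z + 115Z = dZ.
In the PID Z, (a, b) is generated by gcd(a, b). Compute gcd(115, 69) with the extended Euclidean algorithm, tracking rows (r, s, t) with s·115 + t·69 = r:
  row A: (115, 1, 0)   [1·115 + 0·69 = 115]
  row B: (69, 0, 1)   [0·115 + 1·69 = 69]
  115 = 1·69 + 46   → row C = row A − 1·row B = (46, 1, −1)   [check: 1·115 − 1·69 = 46]
  69 = 1·46 + 23   → row D = row B − 1·row C = (23, −1, 2)   [check: −1·115 + 2·69 = 23]
  46 = 2·23 + 0   → remainder 0, stop. gcd = 23 (last nonzero row D).
So gcd(69, 115) = 23, with Bézout identity −1·115 + 2·69 = 23. Containment (⊇): the Bézout identity exhibits 23 as an element of (69, 115), giving (23) ⊆ (69, 115). Containment (⊆): since 23 | 69 and 23 | 115 (69 = 23·3, 115 = 23·5), every Z-linear combination of 69 and 115 is divisible by 23, so (69, 115) ⊆ (23). Therefore (69, 115) = (23), d = 23.

Final answer: (69, 115) = (23); d = 23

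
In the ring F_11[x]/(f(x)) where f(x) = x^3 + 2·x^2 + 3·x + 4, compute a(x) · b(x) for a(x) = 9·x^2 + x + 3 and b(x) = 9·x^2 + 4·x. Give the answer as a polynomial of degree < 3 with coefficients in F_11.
a · b ≡ 6·x + 6 (mod f(x))

Multiply as integer polynomials: a · b = 81·x^4 + 45·x^3 + 31·x^2 + 12·x. Reducing coefficients mod 11: a · b ≡ 4·x^4 + x^3 + 9·x^2 + x. Now divide by f(x) = x^3 + 2·x^2 + 3·x + 4 in F_11[x], eliminating the leading term at each step:
  leading term 4·x^4: subtract (4·x)·f(x) = 4·x^4 + 8·x^3 + x^2 + 5·x, leaving 4·x^3 + 8·x^2 + 7·x (coefficients mod 11)
  leading term 4·x^3: subtract (4)·f(x) = 4·x^3 + 8·x^2 + x + 5, leaving 6·x + 6 (coefficients mod 11)
The degree is now < 3, so this is the remainder. Hence a · b ≡ 6·x + 6 in F_11[x]/(f).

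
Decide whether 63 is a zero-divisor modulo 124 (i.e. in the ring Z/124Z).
NO

gcd(63, 124) = 1, so 63 is a unit in Z/124Z (it has a multiplicative inverse). A unit cannot be a zero-divisor: if 63·b ≡ 0 then multiplying both sides by 63^(−1) gives b ≡ 0. So 63 is not a zero-divisor.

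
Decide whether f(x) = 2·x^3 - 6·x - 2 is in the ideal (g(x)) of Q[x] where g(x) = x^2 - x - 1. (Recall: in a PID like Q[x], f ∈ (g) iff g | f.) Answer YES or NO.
NO

In Q[x] the ideal (g) consists of all multiples of g, so f ∈ (g) iff g | f, i.e. iff the remainder of f on division by g is 0. Divide f by g (g is monic, so eliminate the leading term of the running remainder at each step):
  leading term 2·x^3: subtract (2·x)·g(x) = 2·x^3 - 2·x^2 - 2·x, leaving 2·x^2 - 4·x - 2
  leading term 2·x^2: subtract (2)·g(x) = 2·x^2 - 2·x - 2, leaving -2·x
The remainder r(x) = -2·x ≠ 0 (and deg r < deg g), so g ∤ f, i.e. f ∉ (g).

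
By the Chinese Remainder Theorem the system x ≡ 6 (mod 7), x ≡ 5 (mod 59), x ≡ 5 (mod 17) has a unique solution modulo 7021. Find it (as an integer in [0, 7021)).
The moduli 7, 59, 17 are pairwise coprime, so by the CRT there is a unique solution mod 7·59·17 = 7021.
Solve by successive substitution. Start with x ≡ 6 (mod 7).
  Combine with x ≡ 5 (mod 59): write x = 6 + 7·t and require 6 + 7·t ≡ 5 (mod 59), i.e. 7·t ≡ 5 − 6 ≡ 58 (mod 59). Since 7^(−1) ≡ 17 (mod 59), t ≡ 17·58 ≡ 42 (mod 59). So x ≡ 6 + 7·42 = 300 (mod 413).
  Combine with x ≡ 5 (mod 17): write x = 300 + 413·t and require 300 + 413·t ≡ 5 (mod 17), i.e. 413·t ≡ 5 − 300 ≡ 11 (mod 17). Since 413^(−1) ≡ 7 (mod 17) (413 ≡ 5 (mod 17)), t ≡ 7·11 ≡ 9 (mod 17). So x ≡ 300 + 413·9 = 4017 (mod 7021).
Unique solution in [0, 7021): x = 4017.

Final answer: x ≡ 4017 (mod 7021); the representative in [0, 7021) is 4017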